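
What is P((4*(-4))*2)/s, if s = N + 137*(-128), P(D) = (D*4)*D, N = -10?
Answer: -2048/8773 ≈ -0.23344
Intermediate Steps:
P(D) = 4*D² (P(D) = (4*D)*D = 4*D²)
s = -17546 (s = -10 + 137*(-128) = -10 - 17536 = -17546)
P((4*(-4))*2)/s = (4*((4*(-4))*2)²)/(-17546) = (4*(-16*2)²)*(-1/17546) = (4*(-32)²)*(-1/17546) = (4*1024)*(-1/17546) = 4096*(-1/17546) = -2048/8773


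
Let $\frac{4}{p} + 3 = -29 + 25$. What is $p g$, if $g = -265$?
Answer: $\frac{1060}{7} \approx 151.43$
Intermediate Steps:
$p = - \frac{4}{7}$ ($p = \frac{4}{-3 + \left(-29 + 25\right)} = \frac{4}{-3 - 4} = \frac{4}{-7} = 4 \left(- \frac{1}{7}\right) = - \frac{4}{7} \approx -0.57143$)
$p g = \left(- \frac{4}{7}\right) \left(-265\right) = \frac{1060}{7}$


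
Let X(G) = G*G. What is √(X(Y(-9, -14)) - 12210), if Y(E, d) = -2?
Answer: I*√12206 ≈ 110.48*I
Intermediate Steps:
X(G) = G²
√(X(Y(-9, -14)) - 12210) = √((-2)² - 12210) = √(4 - 12210) = √(-12206) = I*√12206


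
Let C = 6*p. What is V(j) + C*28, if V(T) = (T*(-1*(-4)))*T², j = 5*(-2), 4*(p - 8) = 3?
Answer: -2530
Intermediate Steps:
p = 35/4 (p = 8 + (¼)*3 = 8 + ¾ = 35/4 ≈ 8.7500)
j = -10
C = 105/2 (C = 6*(35/4) = 105/2 ≈ 52.500)
V(T) = 4*T³ (V(T) = (T*4)*T² = (4*T)*T² = 4*T³)
V(j) + C*28 = 4*(-10)³ + (105/2)*28 = 4*(-1000) + 1470 = -4000 + 1470 = -2530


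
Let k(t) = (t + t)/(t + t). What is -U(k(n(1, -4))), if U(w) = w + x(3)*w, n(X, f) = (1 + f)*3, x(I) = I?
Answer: -4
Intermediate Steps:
n(X, f) = 3 + 3*f
k(t) = 1 (k(t) = (2*t)/((2*t)) = (2*t)*(1/(2*t)) = 1)
U(w) = 4*w (U(w) = w + 3*w = 4*w)
-U(k(n(1, -4))) = -4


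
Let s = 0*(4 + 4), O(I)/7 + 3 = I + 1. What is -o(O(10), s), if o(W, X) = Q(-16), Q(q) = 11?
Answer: -11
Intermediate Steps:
O(I) = -14 + 7*I (O(I) = -21 + 7*(I + 1) = -21 + 7*(1 + I) = -21 + (7 + 7*I) = -14 + 7*I)
s = 0 (s = 0*8 = 0)
o(W, X) = 11
-o(O(10), s) = -1*11 = -11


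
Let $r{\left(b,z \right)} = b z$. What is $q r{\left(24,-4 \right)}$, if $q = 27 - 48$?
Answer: $2016$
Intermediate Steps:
$q = -21$ ($q = 27 - 48 = -21$)
$q r{\left(24,-4 \right)} = - 21 \cdot 24 \left(-4\right) = \left(-21\right) \left(-96\right) = 2016$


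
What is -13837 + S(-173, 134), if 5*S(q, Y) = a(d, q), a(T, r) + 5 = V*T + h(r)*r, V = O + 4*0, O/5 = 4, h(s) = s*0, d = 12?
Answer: -13790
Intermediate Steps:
h(s) = 0
O = 20 (O = 5*4 = 20)
V = 20 (V = 20 + 4*0 = 20 + 0 = 20)
a(T, r) = -5 + 20*T (a(T, r) = -5 + (20*T + 0*r) = -5 + (20*T + 0) = -5 + 20*T)
S(q, Y) = 47 (S(q, Y) = (-5 + 20*12)/5 = (-5 + 240)/5 = (1/5)*235 = 47)
-13837 + S(-173, 134) = -13837 + 47 = -13790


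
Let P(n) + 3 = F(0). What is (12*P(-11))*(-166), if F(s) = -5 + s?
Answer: 15936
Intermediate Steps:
P(n) = -8 (P(n) = -3 + (-5 + 0) = -3 - 5 = -8)
(12*P(-11))*(-166) = (12*(-8))*(-166) = -96*(-166) = 15936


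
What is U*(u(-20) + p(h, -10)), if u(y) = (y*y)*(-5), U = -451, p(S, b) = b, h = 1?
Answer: 906510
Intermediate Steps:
u(y) = -5*y**2 (u(y) = y**2*(-5) = -5*y**2)
U*(u(-20) + p(h, -10)) = -451*(-5*(-20)**2 - 10) = -451*(-5*400 - 10) = -451*(-2000 - 10) = -451*(-2010) = 906510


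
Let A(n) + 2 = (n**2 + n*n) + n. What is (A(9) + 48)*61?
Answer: 13237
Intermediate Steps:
A(n) = -2 + n + 2*n**2 (A(n) = -2 + ((n**2 + n*n) + n) = -2 + ((n**2 + n**2) + n) = -2 + (2*n**2 + n) = -2 + (n + 2*n**2) = -2 + n + 2*n**2)
(A(9) + 48)*61 = ((-2 + 9 + 2*9**2) + 48)*61 = ((-2 + 9 + 2*81) + 48)*61 = ((-2 + 9 + 162) + 48)*61 = (169 + 48)*61 = 217*61 = 13237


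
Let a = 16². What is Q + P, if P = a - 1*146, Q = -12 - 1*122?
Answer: -24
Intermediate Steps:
a = 256
Q = -134 (Q = -12 - 122 = -134)
P = 110 (P = 256 - 1*146 = 256 - 146 = 110)
Q + P = -134 + 110 = -24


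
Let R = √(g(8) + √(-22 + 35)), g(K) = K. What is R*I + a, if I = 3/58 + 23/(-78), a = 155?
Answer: 155 - 275*√(8 + √13)/1131 ≈ 154.17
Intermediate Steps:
R = √(8 + √13) (R = √(8 + √(-22 + 35)) = √(8 + √13) ≈ 3.4067)
I = -275/1131 (I = 3*(1/58) + 23*(-1/78) = 3/58 - 23/78 = -275/1131 ≈ -0.24315)
R*I + a = √(8 + √13)*(-275/1131) + 155 = -275*√(8 + √13)/1131 + 155 = 155 - 275*√(8 + √13)/1131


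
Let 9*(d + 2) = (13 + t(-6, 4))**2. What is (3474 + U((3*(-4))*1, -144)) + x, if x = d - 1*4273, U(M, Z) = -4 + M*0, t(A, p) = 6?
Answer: -6884/9 ≈ -764.89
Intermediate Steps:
U(M, Z) = -4 (U(M, Z) = -4 + 0 = -4)
d = 343/9 (d = -2 + (13 + 6)**2/9 = -2 + (1/9)*19**2 = -2 + (1/9)*361 = -2 + 361/9 = 343/9 ≈ 38.111)
x = -38114/9 (x = 343/9 - 1*4273 = 343/9 - 4273 = -38114/9 ≈ -4234.9)
(3474 + U((3*(-4))*1, -144)) + x = (3474 - 4) - 38114/9 = 3470 - 38114/9 = -6884/9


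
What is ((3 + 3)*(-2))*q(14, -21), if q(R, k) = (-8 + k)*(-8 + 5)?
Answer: -1044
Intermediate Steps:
q(R, k) = 24 - 3*k (q(R, k) = (-8 + k)*(-3) = 24 - 3*k)
((3 + 3)*(-2))*q(14, -21) = ((3 + 3)*(-2))*(24 - 3*(-21)) = (6*(-2))*(24 + 63) = -12*87 = -1044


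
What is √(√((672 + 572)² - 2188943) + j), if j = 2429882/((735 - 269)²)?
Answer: √(2429882 + 217156*I*√641407)/466 ≈ 20.151 + 19.872*I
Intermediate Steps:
j = 1214941/108578 (j = 2429882/(466²) = 2429882/217156 = 2429882*(1/217156) = 1214941/108578 ≈ 11.190)
√(√((672 + 572)² - 2188943) + j) = √(√((672 + 572)² - 2188943) + 1214941/108578) = √(√(1244² - 2188943) + 1214941/108578) = √(√(1547536 - 2188943) + 1214941/108578) = √(√(-641407) + 1214941/108578) = √(I*√641407 + 1214941/108578) = √(1214941/108578 + I*√641407)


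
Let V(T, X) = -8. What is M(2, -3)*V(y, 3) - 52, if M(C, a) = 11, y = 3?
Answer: -140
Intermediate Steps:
M(2, -3)*V(y, 3) - 52 = 11*(-8) - 52 = -88 - 52 = -140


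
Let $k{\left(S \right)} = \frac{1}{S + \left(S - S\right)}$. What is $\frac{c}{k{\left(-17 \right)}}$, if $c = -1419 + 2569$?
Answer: $-19550$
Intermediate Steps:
$k{\left(S \right)} = \frac{1}{S}$ ($k{\left(S \right)} = \frac{1}{S + 0} = \frac{1}{S}$)
$c = 1150$
$\frac{c}{k{\left(-17 \right)}} = \frac{1150}{\frac{1}{-17}} = \frac{1150}{- \frac{1}{17}} = 1150 \left(-17\right) = -19550$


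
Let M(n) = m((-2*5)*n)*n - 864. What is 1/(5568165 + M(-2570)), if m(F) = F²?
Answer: -1/1697453732699 ≈ -5.8912e-13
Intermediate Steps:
M(n) = -864 + 100*n³ (M(n) = ((-2*5)*n)²*n - 864 = (-10*n)²*n - 864 = (100*n²)*n - 864 = 100*n³ - 864 = -864 + 100*n³)
1/(5568165 + M(-2570)) = 1/(5568165 + (-864 + 100*(-2570)³)) = 1/(5568165 + (-864 + 100*(-16974593000))) = 1/(5568165 + (-864 - 1697459300000)) = 1/(5568165 - 1697459300864) = 1/(-1697453732699) = -1/1697453732699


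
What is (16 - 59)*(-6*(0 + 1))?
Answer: 258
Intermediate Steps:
(16 - 59)*(-6*(0 + 1)) = -(-258) = -43*(-6) = 258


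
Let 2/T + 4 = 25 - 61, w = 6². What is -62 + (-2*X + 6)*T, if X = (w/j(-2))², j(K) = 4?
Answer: -271/5 ≈ -54.200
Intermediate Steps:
w = 36
T = -1/20 (T = 2/(-4 + (25 - 61)) = 2/(-4 - 36) = 2/(-40) = 2*(-1/40) = -1/20 ≈ -0.050000)
X = 81 (X = (36/4)² = (36*(¼))² = 9² = 81)
-62 + (-2*X + 6)*T = -62 + (-2*81 + 6)*(-1/20) = -62 + (-162 + 6)*(-1/20) = -62 - 156*(-1/20) = -62 + 39/5 = -271/5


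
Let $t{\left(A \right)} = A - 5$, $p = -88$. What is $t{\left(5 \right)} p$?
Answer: $0$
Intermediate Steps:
$t{\left(A \right)} = -5 + A$ ($t{\left(A \right)} = A - 5 = -5 + A$)
$t{\left(5 \right)} p = \left(-5 + 5\right) \left(-88\right) = 0 \left(-88\right) = 0$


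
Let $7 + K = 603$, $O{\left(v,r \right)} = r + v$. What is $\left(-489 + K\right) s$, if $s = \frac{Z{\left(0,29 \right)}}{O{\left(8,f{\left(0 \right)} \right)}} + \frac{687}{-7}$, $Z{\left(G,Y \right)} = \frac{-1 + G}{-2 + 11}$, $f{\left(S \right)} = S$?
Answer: $- \frac{5293397}{504} \approx -10503.0$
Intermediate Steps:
$K = 596$ ($K = -7 + 603 = 596$)
$Z{\left(G,Y \right)} = - \frac{1}{9} + \frac{G}{9}$ ($Z{\left(G,Y \right)} = \frac{-1 + G}{9} = \left(-1 + G\right) \frac{1}{9} = - \frac{1}{9} + \frac{G}{9}$)
$s = - \frac{49471}{504}$ ($s = \frac{- \frac{1}{9} + \frac{1}{9} \cdot 0}{0 + 8} + \frac{687}{-7} = \frac{- \frac{1}{9} + 0}{8} + 687 \left(- \frac{1}{7}\right) = \left(- \frac{1}{9}\right) \frac{1}{8} - \frac{687}{7} = - \frac{1}{72} - \frac{687}{7} = - \frac{49471}{504} \approx -98.157$)
$\left(-489 + K\right) s = \left(-489 + 596\right) \left(- \frac{49471}{504}\right) = 107 \left(- \frac{49471}{504}\right) = - \frac{5293397}{504}$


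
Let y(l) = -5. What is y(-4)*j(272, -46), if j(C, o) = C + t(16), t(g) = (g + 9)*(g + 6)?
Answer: -4110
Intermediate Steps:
t(g) = (6 + g)*(9 + g) (t(g) = (9 + g)*(6 + g) = (6 + g)*(9 + g))
j(C, o) = 550 + C (j(C, o) = C + (54 + 16**2 + 15*16) = C + (54 + 256 + 240) = C + 550 = 550 + C)
y(-4)*j(272, -46) = -5*(550 + 272) = -5*822 = -4110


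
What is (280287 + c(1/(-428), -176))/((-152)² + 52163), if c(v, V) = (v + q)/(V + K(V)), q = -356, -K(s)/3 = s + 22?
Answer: 34309218727/9213282936 ≈ 3.7239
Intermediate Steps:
K(s) = -66 - 3*s (K(s) = -3*(s + 22) = -3*(22 + s) = -66 - 3*s)
c(v, V) = (-356 + v)/(-66 - 2*V) (c(v, V) = (v - 356)/(V + (-66 - 3*V)) = (-356 + v)/(-66 - 2*V))
(280287 + c(1/(-428), -176))/((-152)² + 52163) = (280287 + (356 - 1/(-428))/(2*(33 - 176)))/((-152)² + 52163) = (280287 + (½)*(356 - 1*(-1/428))/(-143))/(23104 + 52163) = (280287 + (½)*(-1/143)*(356 + 1/428))/75267 = (280287 + (½)*(-1/143)*(152369/428))*(1/75267) = (280287 - 152369/122408)*(1/75267) = (34309218727/122408)*(1/75267) = 34309218727/9213282936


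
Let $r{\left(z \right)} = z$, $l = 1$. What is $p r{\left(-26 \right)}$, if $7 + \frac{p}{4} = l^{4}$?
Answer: $624$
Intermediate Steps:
$p = -24$ ($p = -28 + 4 \cdot 1^{4} = -28 + 4 \cdot 1 = -28 + 4 = -24$)
$p r{\left(-26 \right)} = \left(-24\right) \left(-26\right) = 624$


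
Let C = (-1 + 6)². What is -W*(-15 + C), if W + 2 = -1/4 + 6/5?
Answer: 21/2 ≈ 10.500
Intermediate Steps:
C = 25 (C = 5² = 25)
W = -21/20 (W = -2 + (-1/4 + 6/5) = -2 + (-1*¼ + 6*(⅕)) = -2 + (-¼ + 6/5) = -2 + 19/20 = -21/20 ≈ -1.0500)
-W*(-15 + C) = -(-21)*(-15 + 25)/20 = -(-21)*10/20 = -1*(-21/2) = 21/2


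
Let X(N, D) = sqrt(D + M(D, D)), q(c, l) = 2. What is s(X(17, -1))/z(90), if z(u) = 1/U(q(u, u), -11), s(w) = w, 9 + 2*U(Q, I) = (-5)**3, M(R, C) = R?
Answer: -67*I*sqrt(2) ≈ -94.752*I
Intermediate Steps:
X(N, D) = sqrt(2)*sqrt(D) (X(N, D) = sqrt(D + D) = sqrt(2*D) = sqrt(2)*sqrt(D))
U(Q, I) = -67 (U(Q, I) = -9/2 + (1/2)*(-5)**3 = -9/2 + (1/2)*(-125) = -9/2 - 125/2 = -67)
z(u) = -1/67 (z(u) = 1/(-67) = -1/67)
s(X(17, -1))/z(90) = (sqrt(2)*sqrt(-1))/(-1/67) = (sqrt(2)*I)*(-67) = (I*sqrt(2))*(-67) = -67*I*sqrt(2)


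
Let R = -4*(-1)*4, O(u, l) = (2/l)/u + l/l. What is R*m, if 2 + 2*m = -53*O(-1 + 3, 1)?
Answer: -864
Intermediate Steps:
O(u, l) = 1 + 2/(l*u) (O(u, l) = 2/(l*u) + 1 = 1 + 2/(l*u))
m = -54 (m = -1 + (-53*(1 + 2/(1*(-1 + 3))))/2 = -1 + (-53*(1 + 2*1/2))/2 = -1 + (-53*(1 + 2*1*(½)))/2 = -1 + (-53*(1 + 1))/2 = -1 + (-53*2)/2 = -1 + (½)*(-106) = -1 - 53 = -54)
R = 16 (R = 4*4 = 16)
R*m = 16*(-54) = -864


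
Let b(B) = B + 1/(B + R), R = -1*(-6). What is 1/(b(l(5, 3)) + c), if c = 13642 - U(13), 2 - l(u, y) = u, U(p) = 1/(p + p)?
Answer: 78/1063865 ≈ 7.3318e-5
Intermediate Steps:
R = 6
U(p) = 1/(2*p)
l(u, y) = 2 - u
b(B) = B + 1/(6 + B) (b(B) = B + 1/(B + 6) = B + 1/(6 + B))
c = 354691/26 (c = 13642 - 1/(2*13) = 13642 - 1*1/26 = 13642 - 1/26 = 354691/26 ≈ 13642.)
1/(b(l(5, 3)) + c) = 1/((1 + (2 - 1*5)**2 + 6*(2 - 1*5))/(6 + (2 - 1*5)) + 354691/26) = 1/((1 + (2 - 5)**2 + 6*(2 - 5))/(6 + (2 - 5)) + 354691/26) = 1/((1 + (-3)**2 + 6*(-3))/(6 - 3) + 354691/26) = 1/((1 + 9 - 18)/3 + 354691/26) = 1/((1/3)*(-8) + 354691/26) = 1/(-8/3 + 354691/26) = 1/(1063865/78) = 78/1063865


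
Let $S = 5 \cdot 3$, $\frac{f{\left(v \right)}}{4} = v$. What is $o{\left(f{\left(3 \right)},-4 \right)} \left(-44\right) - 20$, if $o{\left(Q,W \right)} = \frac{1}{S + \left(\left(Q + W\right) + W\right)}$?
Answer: $- \frac{424}{19} \approx -22.316$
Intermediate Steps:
$f{\left(v \right)} = 4 v$
$S = 15$
$o{\left(Q,W \right)} = \frac{1}{15 + Q + 2 W}$ ($o{\left(Q,W \right)} = \frac{1}{15 + \left(\left(Q + W\right) + W\right)} = \frac{1}{15 + \left(Q + 2 W\right)} = \frac{1}{15 + Q + 2 W}$)
$o{\left(f{\left(3 \right)},-4 \right)} \left(-44\right) - 20 = \frac{1}{15 + 4 \cdot 3 + 2 \left(-4\right)} \left(-44\right) - 20 = \frac{1}{15 + 12 - 8} \left(-44\right) - 20 = \frac{1}{19} \left(-44\right) - 20 = - \frac{44}{19} - 20 = - \frac{424}{19}$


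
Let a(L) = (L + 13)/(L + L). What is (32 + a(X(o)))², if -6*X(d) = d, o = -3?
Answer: 8281/4 ≈ 2070.3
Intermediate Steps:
X(d) = -d/6
a(L) = (13 + L)/(2*L) (a(L) = (13 + L)/((2*L)) = (13 + L)*(1/(2*L)) = (13 + L)/(2*L))
(32 + a(X(o)))² = (32 + (13 - ⅙*(-3))/(2*((-⅙*(-3)))))² = (32 + (13 + ½)/(2*(½)))² = (32 + (½)*2*(27/2))² = (32 + 27/2)² = (91/2)² = 8281/4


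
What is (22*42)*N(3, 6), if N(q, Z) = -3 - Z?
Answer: -8316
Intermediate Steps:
(22*42)*N(3, 6) = (22*42)*(-3 - 1*6) = 924*(-3 - 6) = 924*(-9) = -8316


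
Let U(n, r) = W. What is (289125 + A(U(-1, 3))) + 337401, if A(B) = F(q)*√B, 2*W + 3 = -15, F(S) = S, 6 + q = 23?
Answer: 626526 + 51*I ≈ 6.2653e+5 + 51.0*I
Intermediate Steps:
q = 17 (q = -6 + 23 = 17)
W = -9 (W = -3/2 + (½)*(-15) = -3/2 - 15/2 = -9)
U(n, r) = -9
A(B) = 17*√B
(289125 + A(U(-1, 3))) + 337401 = (289125 + 17*√(-9)) + 337401 = (289125 + 17*(3*I)) + 337401 = (289125 + 51*I) + 337401 = 626526 + 51*I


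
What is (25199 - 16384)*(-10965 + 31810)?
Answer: 183748675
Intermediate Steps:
(25199 - 16384)*(-10965 + 31810) = 8815*20845 = 183748675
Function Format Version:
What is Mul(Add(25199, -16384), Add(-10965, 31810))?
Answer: 183748675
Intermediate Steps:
Mul(Add(25199, -16384), Add(-10965, 31810)) = Mul(8815, 20845) = 183748675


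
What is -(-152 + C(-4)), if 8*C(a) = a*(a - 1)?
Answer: 299/2 ≈ 149.50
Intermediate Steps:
C(a) = a*(-1 + a)/8 (C(a) = (a*(a - 1))/8 = (a*(-1 + a))/8 = a*(-1 + a)/8)
-(-152 + C(-4)) = -(-152 + (⅛)*(-4)*(-1 - 4)) = -(-152 + (⅛)*(-4)*(-5)) = -(-152 + 5/2) = -1*(-299/2) = 299/2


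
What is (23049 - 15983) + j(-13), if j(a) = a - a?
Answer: 7066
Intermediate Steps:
j(a) = 0
(23049 - 15983) + j(-13) = (23049 - 15983) + 0 = 7066 + 0 = 7066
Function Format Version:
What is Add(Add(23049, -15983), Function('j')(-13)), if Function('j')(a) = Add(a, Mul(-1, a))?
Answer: 7066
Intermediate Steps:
Function('j')(a) = 0
Add(Add(23049, -15983), Function('j')(-13)) = Add(Add(23049, -15983), 0) = Add(7066, 0) = 7066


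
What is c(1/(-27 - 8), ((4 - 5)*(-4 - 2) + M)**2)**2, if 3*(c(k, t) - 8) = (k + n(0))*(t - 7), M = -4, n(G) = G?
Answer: 78961/1225 ≈ 64.458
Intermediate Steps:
c(k, t) = 8 + k*(-7 + t)/3 (c(k, t) = 8 + ((k + 0)*(t - 7))/3 = 8 + (k*(-7 + t))/3 = 8 + k*(-7 + t)/3)
c(1/(-27 - 8), ((4 - 5)*(-4 - 2) + M)**2)**2 = (8 - 7/(3*(-27 - 8)) + ((4 - 5)*(-4 - 2) - 4)**2/(3*(-27 - 8)))**2 = (8 - 7/3/(-35) + (1/3)*(-1*(-6) - 4)**2/(-35))**2 = (8 - 7/3*(-1/35) + (1/3)*(-1/35)*(6 - 4)**2)**2 = (8 + 1/15 + (1/3)*(-1/35)*2**2)**2 = (8 + 1/15 + (1/3)*(-1/35)*4)**2 = (8 + 1/15 - 4/105)**2 = (281/35)**2 = 78961/1225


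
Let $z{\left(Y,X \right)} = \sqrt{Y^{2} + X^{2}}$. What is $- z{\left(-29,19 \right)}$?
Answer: $- \sqrt{1202} \approx -34.67$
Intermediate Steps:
$z{\left(Y,X \right)} = \sqrt{X^{2} + Y^{2}}$
$- z{\left(-29,19 \right)} = - \sqrt{19^{2} + \left(-29\right)^{2}} = - \sqrt{361 + 841} = - \sqrt{1202}$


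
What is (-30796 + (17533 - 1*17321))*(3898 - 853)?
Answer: -93128280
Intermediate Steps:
(-30796 + (17533 - 1*17321))*(3898 - 853) = (-30796 + (17533 - 17321))*3045 = (-30796 + 212)*3045 = -30584*3045 = -93128280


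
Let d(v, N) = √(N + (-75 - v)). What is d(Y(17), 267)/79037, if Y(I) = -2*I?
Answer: √226/79037 ≈ 0.00019021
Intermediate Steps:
d(v, N) = √(-75 + N - v)
d(Y(17), 267)/79037 = √(-75 + 267 - (-2)*17)/79037 = √(-75 + 267 - 1*(-34))*(1/79037) = √(-75 + 267 + 34)*(1/79037) = √226*(1/79037) = √226/79037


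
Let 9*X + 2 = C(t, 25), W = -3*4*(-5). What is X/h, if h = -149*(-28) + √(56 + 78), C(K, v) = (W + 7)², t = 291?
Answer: 9359882/78324525 - 4487*√134/156649050 ≈ 0.11917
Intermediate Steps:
W = 60 (W = -12*(-5) = 60)
C(K, v) = 4489 (C(K, v) = (60 + 7)² = 67² = 4489)
X = 4487/9 (X = -2/9 + (⅑)*4489 = -2/9 + 4489/9 = 4487/9 ≈ 498.56)
h = 4172 + √134 ≈ 4183.6
X/h = 4487/(9*(4172 + √134))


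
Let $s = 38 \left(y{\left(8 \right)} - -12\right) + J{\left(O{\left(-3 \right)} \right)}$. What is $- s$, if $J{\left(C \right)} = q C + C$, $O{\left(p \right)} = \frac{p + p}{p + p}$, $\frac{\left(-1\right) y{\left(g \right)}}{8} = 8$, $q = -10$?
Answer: $1985$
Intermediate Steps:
$y{\left(g \right)} = -64$ ($y{\left(g \right)} = \left(-8\right) 8 = -64$)
$O{\left(p \right)} = 1$ ($O{\left(p \right)} = \frac{2 p}{2 p} = 2 p \frac{1}{2 p} = 1$)
$J{\left(C \right)} = - 9 C$ ($J{\left(C \right)} = - 10 C + C = - 9 C$)
$s = -1985$ ($s = 38 \left(-64 - -12\right) - 9 = 38 \left(-64 + 12\right) - 9 = 38 \left(-52\right) - 9 = -1976 - 9 = -1985$)
$- s = \left(-1\right) \left(-1985\right) = 1985$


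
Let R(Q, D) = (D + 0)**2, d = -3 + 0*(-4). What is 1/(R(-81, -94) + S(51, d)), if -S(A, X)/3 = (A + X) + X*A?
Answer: 1/9151 ≈ 0.00010928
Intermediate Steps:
d = -3 (d = -3 + 0 = -3)
S(A, X) = -3*A - 3*X - 3*A*X (S(A, X) = -3*((A + X) + X*A) = -3*((A + X) + A*X) = -3*(A + X + A*X) = -3*A - 3*X - 3*A*X)
R(Q, D) = D**2
1/(R(-81, -94) + S(51, d)) = 1/((-94)**2 + (-3*51 - 3*(-3) - 3*51*(-3))) = 1/(8836 + (-153 + 9 + 459)) = 1/(8836 + 315) = 1/9151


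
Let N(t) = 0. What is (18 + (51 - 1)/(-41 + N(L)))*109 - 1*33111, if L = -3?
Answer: -1282559/41 ≈ -31282.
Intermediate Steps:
(18 + (51 - 1)/(-41 + N(L)))*109 - 1*33111 = (18 + (51 - 1)/(-41 + 0))*109 - 1*33111 = (18 + 50/(-41))*109 - 33111 = (18 + 50*(-1/41))*109 - 33111 = (18 - 50/41)*109 - 33111 = (688/41)*109 - 33111 = 74992/41 - 33111 = -1282559/41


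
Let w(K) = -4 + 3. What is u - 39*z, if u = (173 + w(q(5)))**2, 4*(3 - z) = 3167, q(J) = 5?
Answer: 241381/4 ≈ 60345.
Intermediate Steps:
w(K) = -1
z = -3155/4 (z = 3 - 1/4*3167 = 3 - 3167/4 = -3155/4 ≈ -788.75)
u = 29584 (u = (173 - 1)**2 = 172**2 = 29584)
u - 39*z = 29584 - 39*(-3155)/4 = 29584 - 1*(-123045/4) = 29584 + 123045/4 = 241381/4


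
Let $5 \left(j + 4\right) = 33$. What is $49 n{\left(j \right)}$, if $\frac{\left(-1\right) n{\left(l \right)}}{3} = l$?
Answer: $- \frac{1911}{5} \approx -382.2$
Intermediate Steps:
$j = \frac{13}{5}$ ($j = -4 + \frac{1}{5} \cdot 33 = -4 + \frac{33}{5} = \frac{13}{5} \approx 2.6$)
$n{\left(l \right)} = - 3 l$
$49 n{\left(j \right)} = 49 \left(\left(-3\right) \frac{13}{5}\right) = 49 \left(- \frac{39}{5}\right) = - \frac{1911}{5}$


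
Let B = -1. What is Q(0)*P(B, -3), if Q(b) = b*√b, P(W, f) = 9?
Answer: 0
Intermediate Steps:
Q(b) = b^(3/2)
Q(0)*P(B, -3) = 0^(3/2)*9 = 0*9 = 0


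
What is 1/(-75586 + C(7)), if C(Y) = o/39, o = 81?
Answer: -13/982591 ≈ -1.3230e-5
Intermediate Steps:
C(Y) = 27/13 (C(Y) = 81/39 = 81*(1/39) = 27/13)
1/(-75586 + C(7)) = 1/(-75586 + 27/13) = 1/(-982591/13) = -13/982591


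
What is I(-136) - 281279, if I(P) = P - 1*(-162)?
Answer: -281253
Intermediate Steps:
I(P) = 162 + P (I(P) = P + 162 = 162 + P)
I(-136) - 281279 = (162 - 136) - 281279 = 26 - 281279 = -281253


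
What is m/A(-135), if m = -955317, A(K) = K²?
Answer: -318439/6075 ≈ -52.418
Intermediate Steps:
m/A(-135) = -955317/((-135)²) = -955317/18225 = -955317*1/18225 = -318439/6075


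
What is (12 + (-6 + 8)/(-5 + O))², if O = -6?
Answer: 16900/121 ≈ 139.67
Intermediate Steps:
(12 + (-6 + 8)/(-5 + O))² = (12 + (-6 + 8)/(-5 - 6))² = (12 + 2/(-11))² = (12 + 2*(-1/11))² = (12 - 2/11)² = (130/11)² = 16900/121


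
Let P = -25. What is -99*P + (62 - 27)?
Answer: 2510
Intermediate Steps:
-99*P + (62 - 27) = -99*(-25) + (62 - 27) = 2475 + 35 = 2510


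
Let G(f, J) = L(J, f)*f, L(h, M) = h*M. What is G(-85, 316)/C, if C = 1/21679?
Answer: 49495324900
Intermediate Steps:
L(h, M) = M*h
G(f, J) = J*f**2 (G(f, J) = (f*J)*f = (J*f)*f = J*f**2)
C = 1/21679 ≈ 4.6128e-5
G(-85, 316)/C = (316*(-85)**2)/(1/21679) = (316*7225)*21679 = 2283100*21679 = 49495324900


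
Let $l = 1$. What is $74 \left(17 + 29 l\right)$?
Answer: $3404$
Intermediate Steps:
$74 \left(17 + 29 l\right) = 74 \left(17 + 29 \cdot 1\right) = 74 \left(17 + 29\right) = 74 \cdot 46 = 3404$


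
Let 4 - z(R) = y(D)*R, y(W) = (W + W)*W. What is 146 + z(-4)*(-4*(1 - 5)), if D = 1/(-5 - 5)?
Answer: 5282/25 ≈ 211.28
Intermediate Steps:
D = -1/10 (D = 1/(-10) = -1/10 ≈ -0.10000)
y(W) = 2*W**2 (y(W) = (2*W)*W = 2*W**2)
z(R) = 4 - R/50 (z(R) = 4 - 2*(-1/10)**2*R = 4 - 2*(1/100)*R = 4 - R/50)
146 + z(-4)*(-4*(1 - 5)) = 146 + (4 - 1/50*(-4))*(-4*(1 - 5)) = 146 + (4 + 2/25)*(-4*(-4)) = 146 + (102/25)*16 = 146 + 1632/25 = 5282/25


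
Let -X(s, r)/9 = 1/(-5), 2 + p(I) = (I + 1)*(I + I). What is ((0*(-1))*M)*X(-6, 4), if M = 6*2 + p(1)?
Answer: 0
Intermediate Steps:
p(I) = -2 + 2*I*(1 + I) (p(I) = -2 + (I + 1)*(I + I) = -2 + (1 + I)*(2*I) = -2 + 2*I*(1 + I))
X(s, r) = 9/5 (X(s, r) = -9/(-5) = -9*(-⅕) = 9/5)
M = 14 (M = 6*2 + (-2 + 2*1 + 2*1²) = 12 + (-2 + 2 + 2*1) = 12 + (-2 + 2 + 2) = 12 + 2 = 14)
((0*(-1))*M)*X(-6, 4) = ((0*(-1))*14)*(9/5) = (0*14)*(9/5) = 0*(9/5) = 0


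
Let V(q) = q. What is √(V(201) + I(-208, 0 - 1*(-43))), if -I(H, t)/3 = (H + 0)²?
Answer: 33*I*√119 ≈ 359.99*I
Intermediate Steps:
I(H, t) = -3*H² (I(H, t) = -3*(H + 0)² = -3*H²)
√(V(201) + I(-208, 0 - 1*(-43))) = √(201 - 3*(-208)²) = √(201 - 3*43264) = √(201 - 129792) = √(-129591) = 33*I*√119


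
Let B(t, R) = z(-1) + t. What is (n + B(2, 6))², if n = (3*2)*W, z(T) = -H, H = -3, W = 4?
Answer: 841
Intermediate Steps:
z(T) = 3 (z(T) = -1*(-3) = 3)
B(t, R) = 3 + t
n = 24 (n = (3*2)*4 = 6*4 = 24)
(n + B(2, 6))² = (24 + (3 + 2))² = (24 + 5)² = 29² = 841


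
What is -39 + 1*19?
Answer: -20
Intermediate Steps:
-39 + 1*19 = -39 + 19 = -20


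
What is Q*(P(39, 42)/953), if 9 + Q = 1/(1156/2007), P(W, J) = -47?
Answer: 394659/1101668 ≈ 0.35824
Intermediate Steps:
Q = -8397/1156 (Q = -9 + 1/(1156/2007) = -9 + 2007/1156 = -8397/1156 ≈ -7.2638)
Q*(P(39, 42)/953) = -(-394659)/(1156*953) = -8397/1156*(-47/953) = 394659/1101668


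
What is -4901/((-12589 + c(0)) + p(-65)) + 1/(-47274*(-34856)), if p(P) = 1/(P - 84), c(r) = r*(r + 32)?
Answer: 200548592808203/515141313383088 ≈ 0.38931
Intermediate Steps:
c(r) = r*(32 + r)
p(P) = 1/(-84 + P)
-4901/((-12589 + c(0)) + p(-65)) + 1/(-47274*(-34856)) = -4901/((-12589 + 0*(32 + 0)) + 1/(-84 - 65)) + 1/(-47274*(-34856)) = -4901/((-12589 + 0*32) + 1/(-149)) - 1/47274*(-1/34856) = -4901/((-12589 + 0) - 1/149) + 1/1647782544 = -4901/(-12589 - 1/149) + 1/1647782544 = -4901/(-1875762/149) + 1/1647782544 = -4901*(-149/1875762) + 1/1647782544 = 730249/1875762 + 1/1647782544 = 200548592808203/515141313383088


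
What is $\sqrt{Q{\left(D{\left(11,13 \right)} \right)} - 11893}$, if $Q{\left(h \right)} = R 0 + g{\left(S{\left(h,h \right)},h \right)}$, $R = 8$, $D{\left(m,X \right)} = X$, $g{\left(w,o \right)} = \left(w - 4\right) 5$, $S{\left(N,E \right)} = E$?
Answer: $2 i \sqrt{2962} \approx 108.85 i$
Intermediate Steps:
$g{\left(w,o \right)} = -20 + 5 w$ ($g{\left(w,o \right)} = \left(-4 + w\right) 5 = -20 + 5 w$)
$Q{\left(h \right)} = -20 + 5 h$ ($Q{\left(h \right)} = 8 \cdot 0 + \left(-20 + 5 h\right) = 0 + \left(-20 + 5 h\right) = -20 + 5 h$)
$\sqrt{Q{\left(D{\left(11,13 \right)} \right)} - 11893} = \sqrt{\left(-20 + 5 \cdot 13\right) - 11893} = \sqrt{\left(-20 + 65\right) - 11893} = \sqrt{45 - 11893} = \sqrt{-11848} = 2 i \sqrt{2962}$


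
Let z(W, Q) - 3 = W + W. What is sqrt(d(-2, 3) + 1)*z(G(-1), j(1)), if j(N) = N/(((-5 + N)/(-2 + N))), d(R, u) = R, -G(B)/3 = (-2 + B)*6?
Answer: 111*I ≈ 111.0*I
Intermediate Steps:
G(B) = 36 - 18*B (G(B) = -3*(-2 + B)*6 = -3*(-12 + 6*B) = 36 - 18*B)
j(N) = N*(-2 + N)/(-5 + N) (j(N) = N/(((-5 + N)/(-2 + N))) = N*((-2 + N)/(-5 + N)) = N*(-2 + N)/(-5 + N))
z(W, Q) = 3 + 2*W (z(W, Q) = 3 + (W + W) = 3 + 2*W)
sqrt(d(-2, 3) + 1)*z(G(-1), j(1)) = sqrt(-2 + 1)*(3 + 2*(36 - 18*(-1))) = sqrt(-1)*(3 + 2*(36 + 18)) = I*(3 + 2*54) = I*(3 + 108) = I*111 = 111*I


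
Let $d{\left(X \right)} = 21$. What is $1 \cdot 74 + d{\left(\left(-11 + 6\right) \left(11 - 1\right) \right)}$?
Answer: $95$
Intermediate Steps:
$1 \cdot 74 + d{\left(\left(-11 + 6\right) \left(11 - 1\right) \right)} = 1 \cdot 74 + 21 = 74 + 21 = 95$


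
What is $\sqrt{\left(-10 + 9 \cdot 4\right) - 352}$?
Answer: $i \sqrt{326} \approx 18.055 i$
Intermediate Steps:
$\sqrt{\left(-10 + 9 \cdot 4\right) - 352} = \sqrt{\left(-10 + 36\right) - 352} = \sqrt{26 - 352} = \sqrt{-326} = i \sqrt{326}$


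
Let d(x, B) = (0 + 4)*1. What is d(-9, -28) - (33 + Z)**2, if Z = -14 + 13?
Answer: -1020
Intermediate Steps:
Z = -1
d(x, B) = 4 (d(x, B) = 4*1 = 4)
d(-9, -28) - (33 + Z)**2 = 4 - (33 - 1)**2 = 4 - 1*32**2 = 4 - 1*1024 = 4 - 1024 = -1020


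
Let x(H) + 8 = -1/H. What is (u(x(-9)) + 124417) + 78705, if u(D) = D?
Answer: 1828027/9 ≈ 2.0311e+5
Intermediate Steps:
x(H) = -8 - 1/H
(u(x(-9)) + 124417) + 78705 = ((-8 - 1/(-9)) + 124417) + 78705 = ((-8 - 1*(-1/9)) + 124417) + 78705 = ((-8 + 1/9) + 124417) + 78705 = (-71/9 + 124417) + 78705 = 1119682/9 + 78705 = 1828027/9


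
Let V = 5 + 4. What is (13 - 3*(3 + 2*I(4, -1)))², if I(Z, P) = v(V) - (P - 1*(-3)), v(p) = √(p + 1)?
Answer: 616 - 192*√10 ≈ 8.8427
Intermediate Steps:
V = 9
v(p) = √(1 + p)
I(Z, P) = -3 + √10 - P (I(Z, P) = √(1 + 9) - (P - 1*(-3)) = √10 - (P + 3) = √10 - (3 + P) = √10 + (-3 - P) = -3 + √10 - P)
(13 - 3*(3 + 2*I(4, -1)))² = (13 - 3*(3 + 2*(-3 + √10 - 1*(-1))))² = (13 - 3*(3 + 2*(-3 + √10 + 1)))² = (13 - 3*(3 + 2*(-2 + √10)))² = (13 - 3*(3 + (-4 + 2*√10)))² = (13 - 3*(-1 + 2*√10))² = (13 + (3 - 6*√10))² = (16 - 6*√10)²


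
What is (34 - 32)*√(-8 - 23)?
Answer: 2*I*√31 ≈ 11.136*I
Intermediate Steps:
(34 - 32)*√(-8 - 23) = 2*√(-31) = 2*(I*√31) = 2*I*√31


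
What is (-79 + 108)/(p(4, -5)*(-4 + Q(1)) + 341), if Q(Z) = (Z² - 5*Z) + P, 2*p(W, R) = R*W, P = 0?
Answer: 29/421 ≈ 0.068884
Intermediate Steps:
p(W, R) = R*W/2 (p(W, R) = (R*W)/2 = R*W/2)
Q(Z) = Z² - 5*Z (Q(Z) = (Z² - 5*Z) + 0 = Z² - 5*Z)
(-79 + 108)/(p(4, -5)*(-4 + Q(1)) + 341) = (-79 + 108)/(((½)*(-5)*4)*(-4 + 1*(-5 + 1)) + 341) = 29/(-10*(-4 + 1*(-4)) + 341) = 29/(-10*(-4 - 4) + 341) = 29/(-10*(-8) + 341) = 29/(80 + 341) = 29/421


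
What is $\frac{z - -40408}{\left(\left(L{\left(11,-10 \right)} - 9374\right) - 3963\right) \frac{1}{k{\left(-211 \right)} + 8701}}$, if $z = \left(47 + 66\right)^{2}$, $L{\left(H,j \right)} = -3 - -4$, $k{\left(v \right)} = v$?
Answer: $- \frac{225736365}{6668} \approx -33854.0$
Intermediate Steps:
$L{\left(H,j \right)} = 1$ ($L{\left(H,j \right)} = -3 + 4 = 1$)
$z = 12769$ ($z = 113^{2} = 12769$)
$\frac{z - -40408}{\left(\left(L{\left(11,-10 \right)} - 9374\right) - 3963\right) \frac{1}{k{\left(-211 \right)} + 8701}} = \frac{12769 - -40408}{\left(\left(1 - 9374\right) - 3963\right) \frac{1}{-211 + 8701}} = \frac{12769 + 40408}{\left(\left(1 - 9374\right) - 3963\right) \frac{1}{8490}} = \frac{53177}{\left(-9373 - 3963\right) \frac{1}{8490}} = \frac{53177}{\left(-13336\right) \frac{1}{8490}} = \frac{53177}{- \frac{6668}{4245}} = 53177 \left(- \frac{4245}{6668}\right) = - \frac{225736365}{6668}$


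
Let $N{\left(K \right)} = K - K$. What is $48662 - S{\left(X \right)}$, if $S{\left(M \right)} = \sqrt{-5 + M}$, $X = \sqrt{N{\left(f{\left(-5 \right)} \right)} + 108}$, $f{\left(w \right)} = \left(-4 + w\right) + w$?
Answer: $48662 - \sqrt{-5 + 6 \sqrt{3}} \approx 48660.0$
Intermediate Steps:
$f{\left(w \right)} = -4 + 2 w$
$N{\left(K \right)} = 0$
$X = 6 \sqrt{3}$ ($X = \sqrt{0 + 108} = \sqrt{108} = 6 \sqrt{3} \approx 10.392$)
$48662 - S{\left(X \right)} = 48662 - \sqrt{-5 + 6 \sqrt{3}}$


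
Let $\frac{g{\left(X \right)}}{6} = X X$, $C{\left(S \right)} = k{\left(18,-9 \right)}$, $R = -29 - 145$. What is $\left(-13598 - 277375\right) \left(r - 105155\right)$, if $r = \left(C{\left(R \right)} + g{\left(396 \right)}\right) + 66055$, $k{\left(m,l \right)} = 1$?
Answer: $-262398578481$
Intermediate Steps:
$R = -174$
$C{\left(S \right)} = 1$
$g{\left(X \right)} = 6 X^{2}$ ($g{\left(X \right)} = 6 X X = 6 X^{2}$)
$r = 1006952$ ($r = \left(1 + 6 \cdot 396^{2}\right) + 66055 = \left(1 + 6 \cdot 156816\right) + 66055 = \left(1 + 940896\right) + 66055 = 940897 + 66055 = 1006952$)
$\left(-13598 - 277375\right) \left(r - 105155\right) = \left(-13598 - 277375\right) \left(1006952 - 105155\right) = \left(-290973\right) 901797 = -262398578481$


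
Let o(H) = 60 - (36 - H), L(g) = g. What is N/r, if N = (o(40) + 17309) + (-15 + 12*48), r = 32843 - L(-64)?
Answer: 854/1567 ≈ 0.54499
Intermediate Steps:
o(H) = 24 + H (o(H) = 60 + (-36 + H) = 24 + H)
r = 32907 (r = 32843 - 1*(-64) = 32843 + 64 = 32907)
N = 17934 (N = ((24 + 40) + 17309) + (-15 + 12*48) = (64 + 17309) + (-15 + 576) = 17373 + 561 = 17934)
N/r = 17934/32907 = 17934*(1/32907) = 854/1567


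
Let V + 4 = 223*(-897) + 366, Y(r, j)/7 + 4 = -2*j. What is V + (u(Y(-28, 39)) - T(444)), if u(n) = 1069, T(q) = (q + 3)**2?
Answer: -398409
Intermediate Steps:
T(q) = (3 + q)**2
Y(r, j) = -28 - 14*j (Y(r, j) = -28 + 7*(-2*j) = -28 - 14*j)
V = -199669 (V = -4 + (223*(-897) + 366) = -4 + (-200031 + 366) = -4 - 199665 = -199669)
V + (u(Y(-28, 39)) - T(444)) = -199669 + (1069 - (3 + 444)**2) = -199669 + (1069 - 1*447**2) = -199669 + (1069 - 1*199809) = -199669 + (1069 - 199809) = -199669 - 198740 = -398409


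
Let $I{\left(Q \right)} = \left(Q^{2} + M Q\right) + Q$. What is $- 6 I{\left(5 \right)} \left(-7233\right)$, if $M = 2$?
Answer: $1735920$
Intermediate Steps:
$I{\left(Q \right)} = Q^{2} + 3 Q$ ($I{\left(Q \right)} = \left(Q^{2} + 2 Q\right) + Q = Q^{2} + 3 Q$)
$- 6 I{\left(5 \right)} \left(-7233\right) = - 6 \cdot 5 \left(3 + 5\right) \left(-7233\right) = - 6 \cdot 5 \cdot 8 \left(-7233\right) = \left(-6\right) 40 \left(-7233\right) = \left(-240\right) \left(-7233\right) = 1735920$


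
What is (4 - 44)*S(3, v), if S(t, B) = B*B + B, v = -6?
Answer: -1200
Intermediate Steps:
S(t, B) = B + B² (S(t, B) = B² + B = B + B²)
(4 - 44)*S(3, v) = (4 - 44)*(-6*(1 - 6)) = -(-240)*(-5) = -40*30 = -1200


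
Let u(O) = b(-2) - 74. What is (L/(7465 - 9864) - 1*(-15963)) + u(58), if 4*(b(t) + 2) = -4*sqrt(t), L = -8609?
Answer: 38121522/2399 - I*sqrt(2) ≈ 15891.0 - 1.4142*I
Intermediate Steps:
b(t) = -2 - sqrt(t) (b(t) = -2 + (-4*sqrt(t))/4 = -2 - sqrt(t))
u(O) = -76 - I*sqrt(2) (u(O) = (-2 - sqrt(-2)) - 74 = (-2 - I*sqrt(2)) - 74 = -76 - I*sqrt(2))
(L/(7465 - 9864) - 1*(-15963)) + u(58) = (-8609/(7465 - 9864) - 1*(-15963)) + (-76 - I*sqrt(2)) = (-8609/(-2399) + 15963) + (-76 - I*sqrt(2)) = (-8609*(-1/2399) + 15963) + (-76 - I*sqrt(2)) = (8609/2399 + 15963) + (-76 - I*sqrt(2)) = 38303846/2399 + (-76 - I*sqrt(2)) = 38121522/2399 - I*sqrt(2)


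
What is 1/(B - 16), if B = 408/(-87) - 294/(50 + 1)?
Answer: -493/13042 ≈ -0.037801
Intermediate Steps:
B = -5154/493 (B = 408*(-1/87) - 294/51 = -136/29 - 294*1/51 = -136/29 - 98/17 = -5154/493 ≈ -10.454)
1/(B - 16) = 1/(-5154/493 - 16) = 1/(-13042/493) = -493/13042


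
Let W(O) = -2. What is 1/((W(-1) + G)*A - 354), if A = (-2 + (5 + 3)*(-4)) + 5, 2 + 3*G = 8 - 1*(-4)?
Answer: -3/1178 ≈ -0.0025467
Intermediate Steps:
G = 10/3 (G = -2/3 + (8 - 1*(-4))/3 = -2/3 + (8 + 4)/3 = -2/3 + (1/3)*12 = -2/3 + 4 = 10/3 ≈ 3.3333)
A = -29 (A = (-2 + 8*(-4)) + 5 = (-2 - 32) + 5 = -34 + 5 = -29)
1/((W(-1) + G)*A - 354) = 1/((-2 + 10/3)*(-29) - 354) = 1/((4/3)*(-29) - 354) = 1/(-116/3 - 354) = 1/(-1178/3) = -3/1178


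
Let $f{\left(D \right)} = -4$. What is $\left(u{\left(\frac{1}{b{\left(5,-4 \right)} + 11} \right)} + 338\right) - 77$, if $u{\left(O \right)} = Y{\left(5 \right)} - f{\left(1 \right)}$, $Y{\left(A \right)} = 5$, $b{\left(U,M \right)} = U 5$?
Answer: $270$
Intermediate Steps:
$b{\left(U,M \right)} = 5 U$
$u{\left(O \right)} = 9$ ($u{\left(O \right)} = 5 - -4 = 5 + 4 = 9$)
$\left(u{\left(\frac{1}{b{\left(5,-4 \right)} + 11} \right)} + 338\right) - 77 = \left(9 + 338\right) - 77 = 347 - 77 = 270$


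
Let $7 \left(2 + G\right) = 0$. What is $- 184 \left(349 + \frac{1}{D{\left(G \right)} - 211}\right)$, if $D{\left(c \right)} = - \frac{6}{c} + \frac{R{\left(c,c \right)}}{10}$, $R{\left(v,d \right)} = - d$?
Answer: $- \frac{66719504}{1039} \approx -64215.0$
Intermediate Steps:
$G = -2$ ($G = -2 + \frac{1}{7} \cdot 0 = -2 + 0 = -2$)
$D{\left(c \right)} = - \frac{6}{c} - \frac{c}{10}$ ($D{\left(c \right)} = - \frac{6}{c} + \frac{\left(-1\right) c}{10} = - \frac{6}{c} + - c \frac{1}{10} = - \frac{6}{c} - \frac{c}{10}$)
$- 184 \left(349 + \frac{1}{D{\left(G \right)} - 211}\right) = - 184 \left(349 + \frac{1}{\left(- \frac{6}{-2} - - \frac{1}{5}\right) - 211}\right) = - 184 \left(349 + \frac{1}{\left(\left(-6\right) \left(- \frac{1}{2}\right) + \frac{1}{5}\right) - 211}\right) = - 184 \left(349 + \frac{1}{\left(3 + \frac{1}{5}\right) - 211}\right) = - 184 \left(349 + \frac{1}{\frac{16}{5} - 211}\right) = - 184 \left(349 + \frac{1}{- \frac{1039}{5}}\right) = - 184 \left(349 - \frac{5}{1039}\right) = \left(-184\right) \frac{362606}{1039} = - \frac{66719504}{1039}$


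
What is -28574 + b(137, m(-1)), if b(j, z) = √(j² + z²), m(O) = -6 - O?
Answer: -28574 + √18794 ≈ -28437.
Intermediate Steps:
-28574 + b(137, m(-1)) = -28574 + √(137² + (-6 - 1*(-1))²) = -28574 + √(18769 + (-6 + 1)²) = -28574 + √(18769 + (-5)²) = -28574 + √(18769 + 25) = -28574 + √18794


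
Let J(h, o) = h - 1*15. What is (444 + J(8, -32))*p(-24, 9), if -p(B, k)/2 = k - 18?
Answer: 7866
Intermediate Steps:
J(h, o) = -15 + h (J(h, o) = h - 15 = -15 + h)
p(B, k) = 36 - 2*k (p(B, k) = -2*(k - 18) = -2*(-18 + k) = 36 - 2*k)
(444 + J(8, -32))*p(-24, 9) = (444 + (-15 + 8))*(36 - 2*9) = (444 - 7)*(36 - 18) = 437*18 = 7866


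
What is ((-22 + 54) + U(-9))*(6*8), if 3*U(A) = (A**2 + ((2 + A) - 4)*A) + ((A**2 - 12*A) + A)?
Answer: 7296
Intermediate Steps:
U(A) = -11*A/3 + 2*A**2/3 + A*(-2 + A)/3 (U(A) = ((A**2 + ((2 + A) - 4)*A) + ((A**2 - 12*A) + A))/3 = ((A**2 + (-2 + A)*A) + (A**2 - 11*A))/3 = ((A**2 + A*(-2 + A)) + (A**2 - 11*A))/3 = (-11*A + 2*A**2 + A*(-2 + A))/3 = -11*A/3 + 2*A**2/3 + A*(-2 + A)/3)
((-22 + 54) + U(-9))*(6*8) = ((-22 + 54) + (1/3)*(-9)*(-13 + 3*(-9)))*(6*8) = (32 + (1/3)*(-9)*(-13 - 27))*48 = (32 + (1/3)*(-9)*(-40))*48 = (32 + 120)*48 = 152*48 = 7296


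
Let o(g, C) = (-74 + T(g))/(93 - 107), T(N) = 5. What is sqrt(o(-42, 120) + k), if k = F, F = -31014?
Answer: I*sqrt(6077778)/14 ≈ 176.09*I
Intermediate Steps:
k = -31014
o(g, C) = 69/14 (o(g, C) = (-74 + 5)/(93 - 107) = -69/(-14) = -69*(-1/14) = 69/14)
sqrt(o(-42, 120) + k) = sqrt(69/14 - 31014) = sqrt(-434127/14) = I*sqrt(6077778)/14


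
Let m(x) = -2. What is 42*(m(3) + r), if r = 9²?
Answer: 3318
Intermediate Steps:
r = 81
42*(m(3) + r) = 42*(-2 + 81) = 42*79 = 3318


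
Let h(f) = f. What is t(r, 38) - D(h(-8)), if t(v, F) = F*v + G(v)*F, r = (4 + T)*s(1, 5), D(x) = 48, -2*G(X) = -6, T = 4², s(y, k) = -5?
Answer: -3734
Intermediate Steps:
T = 16
G(X) = 3 (G(X) = -½*(-6) = 3)
r = -100 (r = (4 + 16)*(-5) = 20*(-5) = -100)
t(v, F) = 3*F + F*v (t(v, F) = F*v + 3*F = 3*F + F*v)
t(r, 38) - D(h(-8)) = 38*(3 - 100) - 1*48 = 38*(-97) - 48 = -3686 - 48 = -3734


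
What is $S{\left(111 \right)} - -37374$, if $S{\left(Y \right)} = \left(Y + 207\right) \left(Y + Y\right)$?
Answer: $107970$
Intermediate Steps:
$S{\left(Y \right)} = 2 Y \left(207 + Y\right)$ ($S{\left(Y \right)} = \left(207 + Y\right) 2 Y = 2 Y \left(207 + Y\right)$)
$S{\left(111 \right)} - -37374 = 2 \cdot 111 \left(207 + 111\right) - -37374 = 2 \cdot 111 \cdot 318 + 37374 = 70596 + 37374 = 107970$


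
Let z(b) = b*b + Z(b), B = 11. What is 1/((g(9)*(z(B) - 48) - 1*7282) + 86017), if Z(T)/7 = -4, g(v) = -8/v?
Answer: 1/78695 ≈ 1.2707e-5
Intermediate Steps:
Z(T) = -28 (Z(T) = 7*(-4) = -28)
z(b) = -28 + b**2 (z(b) = b*b - 28 = b**2 - 28 = -28 + b**2)
1/((g(9)*(z(B) - 48) - 1*7282) + 86017) = 1/(((-8/9)*((-28 + 11**2) - 48) - 1*7282) + 86017) = 1/(((-8*1/9)*((-28 + 121) - 48) - 7282) + 86017) = 1/((-8*(93 - 48)/9 - 7282) + 86017) = 1/((-8/9*45 - 7282) + 86017) = 1/((-40 - 7282) + 86017) = 1/(-7322 + 86017) = 1/78695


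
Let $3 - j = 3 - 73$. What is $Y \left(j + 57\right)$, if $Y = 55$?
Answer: $7150$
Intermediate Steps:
$j = 73$ ($j = 3 - \left(3 - 73\right) = 3 - -70 = 3 + 70 = 73$)
$Y \left(j + 57\right) = 55 \left(73 + 57\right) = 55 \cdot 130 = 7150$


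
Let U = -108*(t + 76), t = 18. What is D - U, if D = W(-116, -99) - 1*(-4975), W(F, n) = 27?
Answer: 15154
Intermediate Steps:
D = 5002 (D = 27 - 1*(-4975) = 27 + 4975 = 5002)
U = -10152 (U = -108*(18 + 76) = -108*94 = -10152)
D - U = 5002 - 1*(-10152) = 5002 + 10152 = 15154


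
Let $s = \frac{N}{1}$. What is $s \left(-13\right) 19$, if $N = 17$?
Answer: $-4199$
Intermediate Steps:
$s = 17$ ($s = \frac{17}{1} = 17 \cdot 1 = 17$)
$s \left(-13\right) 19 = 17 \left(-13\right) 19 = \left(-221\right) 19 = -4199$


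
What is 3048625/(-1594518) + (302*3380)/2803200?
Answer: -9608729731/6207990080 ≈ -1.5478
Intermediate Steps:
3048625/(-1594518) + (302*3380)/2803200 = 3048625*(-1/1594518) + 1020760*(1/2803200) = -3048625/1594518 + 25519/70080 = -9608729731/6207990080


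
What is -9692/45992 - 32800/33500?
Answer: -4583049/3851830 ≈ -1.1898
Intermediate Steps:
-9692/45992 - 32800/33500 = -9692*1/45992 - 32800*1/33500 = -2423/11498 - 328/335 = -4583049/3851830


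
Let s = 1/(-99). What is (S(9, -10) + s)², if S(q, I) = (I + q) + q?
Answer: 625681/9801 ≈ 63.839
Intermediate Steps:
S(q, I) = I + 2*q
s = -1/99 ≈ -0.010101
(S(9, -10) + s)² = ((-10 + 2*9) - 1/99)² = ((-10 + 18) - 1/99)² = (8 - 1/99)² = (791/99)² = 625681/9801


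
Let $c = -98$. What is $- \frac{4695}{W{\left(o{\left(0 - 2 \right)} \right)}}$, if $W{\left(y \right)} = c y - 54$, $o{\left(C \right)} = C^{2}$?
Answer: $\frac{4695}{446} \approx 10.527$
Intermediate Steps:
$W{\left(y \right)} = -54 - 98 y$ ($W{\left(y \right)} = - 98 y - 54 = -54 - 98 y$)
$- \frac{4695}{W{\left(o{\left(0 - 2 \right)} \right)}} = - \frac{4695}{-54 - 98 \left(0 - 2\right)^{2}} = - \frac{4695}{-54 - 98 \left(-2\right)^{2}} = - \frac{4695}{-54 - 392} = - \frac{4695}{-446} = \left(-4695\right) \left(- \frac{1}{446}\right) = \frac{4695}{446}$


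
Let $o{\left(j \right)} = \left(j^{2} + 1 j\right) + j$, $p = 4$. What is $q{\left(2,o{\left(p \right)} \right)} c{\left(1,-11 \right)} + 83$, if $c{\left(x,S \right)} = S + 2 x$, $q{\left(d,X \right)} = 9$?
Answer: $2$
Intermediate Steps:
$o{\left(j \right)} = j^{2} + 2 j$ ($o{\left(j \right)} = \left(j^{2} + j\right) + j = \left(j + j^{2}\right) + j = j^{2} + 2 j$)
$q{\left(2,o{\left(p \right)} \right)} c{\left(1,-11 \right)} + 83 = 9 \left(-11 + 2 \cdot 1\right) + 83 = 9 \left(-11 + 2\right) + 83 = 9 \left(-9\right) + 83 = -81 + 83 = 2$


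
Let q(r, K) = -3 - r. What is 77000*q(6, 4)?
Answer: -693000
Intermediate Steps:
77000*q(6, 4) = 77000*(-3 - 1*6) = 77000*(-3 - 6) = 77000*(-9) = -693000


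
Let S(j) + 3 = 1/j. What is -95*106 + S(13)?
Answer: -130948/13 ≈ -10073.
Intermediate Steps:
S(j) = -3 + 1/j
-95*106 + S(13) = -95*106 + (-3 + 1/13) = -10070 + (-3 + 1/13) = -10070 - 38/13 = -130948/13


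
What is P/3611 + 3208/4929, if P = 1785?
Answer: 20382353/17798619 ≈ 1.1452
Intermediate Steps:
P/3611 + 3208/4929 = 1785/3611 + 3208/4929 = 20382353/17798619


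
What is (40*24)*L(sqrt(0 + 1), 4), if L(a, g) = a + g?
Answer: 4800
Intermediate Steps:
(40*24)*L(sqrt(0 + 1), 4) = (40*24)*(sqrt(0 + 1) + 4) = 960*(sqrt(1) + 4) = 960*(1 + 4) = 960*5 = 4800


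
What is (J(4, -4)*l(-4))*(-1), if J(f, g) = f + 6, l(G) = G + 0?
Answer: 40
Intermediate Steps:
l(G) = G
J(f, g) = 6 + f
(J(4, -4)*l(-4))*(-1) = ((6 + 4)*(-4))*(-1) = (10*(-4))*(-1) = -40*(-1) = 40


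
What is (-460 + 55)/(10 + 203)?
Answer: -135/71 ≈ -1.9014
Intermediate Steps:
(-460 + 55)/(10 + 203) = -405/213 = -405*1/213 = -135/71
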